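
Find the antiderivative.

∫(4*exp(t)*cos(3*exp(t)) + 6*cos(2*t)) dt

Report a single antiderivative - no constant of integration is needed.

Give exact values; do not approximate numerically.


Answer: 3*sin(2*t) + 4*sin(3*exp(t))/3.


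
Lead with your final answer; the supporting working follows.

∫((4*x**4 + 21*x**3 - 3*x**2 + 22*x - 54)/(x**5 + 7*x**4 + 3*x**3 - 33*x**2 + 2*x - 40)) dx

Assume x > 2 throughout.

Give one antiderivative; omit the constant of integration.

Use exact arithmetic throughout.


The answer is log(x - 2) + 5*log(x + 4) - 2*log(x + 5) + atan(x).
Step 1. Decompose ∫((4*x**4 + 21*x**3 - 3*x**2 + 22*x - 54)/(x**5 + 7*x**4 + 3*x**3 - 33*x**2 + 2*x - 40)) dx by partial fractions, (4*x**4 + 21*x**3 - 3*x**2 + 22*x - 54)/(x**5 + 7*x**4 + 3*x**3 - 33*x**2 + 2*x - 40) = 1/(x**2 + 1) - 2/(x + 5) + 5/(x + 4) + 1/(x - 2): now ∫(1/(x - 2)) dx + ∫(5/(x + 4)) dx + ∫(-2/(x + 5)) dx + ∫(1/(x**2 + 1)) dx.
Step 2. Evaluate the standard form [assuming x > -4]: now 5*log(x + 4) + ∫(1/(x - 2)) dx + ∫(-2/(x + 5)) dx + ∫(1/(x**2 + 1)) dx.
Step 3. Evaluate the standard form [assuming x > 2]: now log(x - 2) + 5*log(x + 4) + ∫(-2/(x + 5)) dx + ∫(1/(x**2 + 1)) dx.
Step 4. Evaluate the standard form [assuming x > -5]: now log(x - 2) + 5*log(x + 4) - 2*log(x + 5) + ∫(1/(x**2 + 1)) dx.
Step 5. Evaluate the standard form: now log(x - 2) + 5*log(x + 4) - 2*log(x + 5) + atan(x).
Answer: log(x - 2) + 5*log(x + 4) - 2*log(x + 5) + atan(x).


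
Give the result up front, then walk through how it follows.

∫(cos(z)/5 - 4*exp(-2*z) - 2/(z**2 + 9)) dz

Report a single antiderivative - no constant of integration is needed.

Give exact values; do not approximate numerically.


The answer is sin(z)/5 - 2*atan(z/3)/3 + 2*exp(-2*z).
Step 1. Rewrite: now ∫(-2/(z**2 + 9)) dz + ∫(-4*exp(-2*z)) dz + ∫(cos(z)/5) dz.
Step 2. Evaluate the standard form: now ∫(-2/(z**2 + 9)) dz + ∫(cos(z)/5) dz + 2*exp(-2*z).
Step 3. Evaluate the standard form: now -2*atan(z/3)/3 + ∫(cos(z)/5) dz + 2*exp(-2*z).
Step 4. Evaluate the standard form: now sin(z)/5 - 2*atan(z/3)/3 + 2*exp(-2*z).
Answer: sin(z)/5 - 2*atan(z/3)/3 + 2*exp(-2*z).


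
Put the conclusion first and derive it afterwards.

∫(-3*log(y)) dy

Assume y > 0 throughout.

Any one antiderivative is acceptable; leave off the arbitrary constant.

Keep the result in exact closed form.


The answer is -3*y*log(y) + 3*y.
Step 1. Integrate ∫(-3*log(y)) dy by parts with u = log(y), dv = (-3) dy, so v = -3*y [assuming y > 0]: now -3*y*log(y) + ∫(3) dy.
Step 2. Evaluate the standard form: now -3*y*log(y) + 3*y.
Answer: -3*y*log(y) + 3*y.


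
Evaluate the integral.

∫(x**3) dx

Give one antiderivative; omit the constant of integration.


Answer: x**4/4.


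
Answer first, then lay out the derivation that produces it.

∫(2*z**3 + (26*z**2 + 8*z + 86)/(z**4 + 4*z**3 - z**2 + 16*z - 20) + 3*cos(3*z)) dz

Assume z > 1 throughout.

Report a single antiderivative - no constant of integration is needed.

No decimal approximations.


The answer is z**4/2 + 4*log(z - 1) - 4*log(z + 5) + sin(3*z) + atan(z/2).
Step 1. Rewrite: now ∫(2*z**3) dz + ∫((26*z**2 + 8*z + 86)/(z**4 + 4*z**3 - z**2 + 16*z - 20)) dz + ∫(3*cos(3*z)) dz.
Step 2. Evaluate the standard form: now z**4/2 + ∫((26*z**2 + 8*z + 86)/(z**4 + 4*z**3 - z**2 + 16*z - 20)) dz + ∫(3*cos(3*z)) dz.
Step 3. Evaluate the standard form: now z**4/2 + sin(3*z) + ∫((26*z**2 + 8*z + 86)/(z**4 + 4*z**3 - z**2 + 16*z - 20)) dz.
Step 4. Decompose ∫((26*z**2 + 8*z + 86)/(z**4 + 4*z**3 - z**2 + 16*z - 20)) dz by partial fractions, (26*z**2 + 8*z + 86)/(z**4 + 4*z**3 - z**2 + 16*z - 20) = 2/(z**2 + 4) - 4/(z + 5) + 4/(z - 1): now z**4/2 + sin(3*z) + ∫(4/(z - 1)) dz + ∫(-4/(z + 5)) dz + ∫(2/(z**2 + 4)) dz.
Step 5. Evaluate the standard form [assuming z > 1]: now z**4/2 + 4*log(z - 1) + sin(3*z) + ∫(-4/(z + 5)) dz + ∫(2/(z**2 + 4)) dz.
Step 6. Evaluate the standard form [assuming z > -5]: now z**4/2 + 4*log(z - 1) - 4*log(z + 5) + sin(3*z) + ∫(2/(z**2 + 4)) dz.
Step 7. Evaluate the standard form: now z**4/2 + 4*log(z - 1) - 4*log(z + 5) + sin(3*z) + atan(z/2).
Answer: z**4/2 + 4*log(z - 1) - 4*log(z + 5) + sin(3*z) + atan(z/2).


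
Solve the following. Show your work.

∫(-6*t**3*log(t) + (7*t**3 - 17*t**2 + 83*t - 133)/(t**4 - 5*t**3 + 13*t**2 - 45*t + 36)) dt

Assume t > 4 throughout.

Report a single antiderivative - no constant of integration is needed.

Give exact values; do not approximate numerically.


Step 1. Rewrite: now ∫(-6*t**3*log(t)) dt + ∫((7*t**3 - 17*t**2 + 83*t - 133)/(t**4 - 5*t**3 + 13*t**2 - 45*t + 36)) dt.
Step 2. Decompose ∫((7*t**3 - 17*t**2 + 83*t - 133)/(t**4 - 5*t**3 + 13*t**2 - 45*t + 36)) dt by partial fractions, (7*t**3 - 17*t**2 + 83*t - 133)/(t**4 - 5*t**3 + 13*t**2 - 45*t + 36) = -4/(t**2 + 9) + 2/(t - 1) + 5/(t - 4): now ∫(-6*t**3*log(t)) dt + ∫(5/(t - 4)) dt + ∫(2/(t - 1)) dt + ∫(-4/(t**2 + 9)) dt.
Step 3. Evaluate the standard form [assuming t > 4]: now 5*log(t - 4) + ∫(-6*t**3*log(t)) dt + ∫(2/(t - 1)) dt + ∫(-4/(t**2 + 9)) dt.
Step 4. Evaluate the standard form [assuming t > 1]: now 5*log(t - 4) + 2*log(t - 1) + ∫(-6*t**3*log(t)) dt + ∫(-4/(t**2 + 9)) dt.
Step 5. Evaluate the standard form: now 5*log(t - 4) + 2*log(t - 1) - 4*atan(t/3)/3 + ∫(-6*t**3*log(t)) dt.
Step 6. Integrate ∫(-6*t**3*log(t)) dt by parts with u = log(t), dv = (-6*t**3) dt, so v = -3*t**4/2 [assuming t > 0]: now -3*t**4*log(t)/2 + 5*log(t - 4) + 2*log(t - 1) - 4*atan(t/3)/3 + ∫(3*t**3/2) dt.
Step 7. Evaluate the standard form: now -3*t**4*log(t)/2 + 3*t**4/8 + 5*log(t - 4) + 2*log(t - 1) - 4*atan(t/3)/3.
Answer: -3*t**4*log(t)/2 + 3*t**4/8 + 5*log(t - 4) + 2*log(t - 1) - 4*atan(t/3)/3.


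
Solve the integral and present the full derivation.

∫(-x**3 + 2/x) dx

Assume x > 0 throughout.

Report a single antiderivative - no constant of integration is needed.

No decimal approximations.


Step 1. Rewrite: now ∫(2/x) dx + ∫(-x**3) dx.
Step 2. Evaluate the standard form: now -x**4/4 + ∫(2/x) dx.
Step 3. Evaluate the standard form [assuming x > 0]: now -x**4/4 + 2*log(x).
Answer: -x**4/4 + 2*log(x).


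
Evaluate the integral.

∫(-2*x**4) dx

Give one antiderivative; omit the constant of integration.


Answer: -2*x**5/5.


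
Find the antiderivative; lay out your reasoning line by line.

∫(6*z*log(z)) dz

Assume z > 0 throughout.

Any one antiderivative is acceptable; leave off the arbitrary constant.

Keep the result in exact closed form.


Step 1. Integrate ∫(6*z*log(z)) dz by parts with u = log(z), dv = (6*z) dz, so v = 3*z**2 [assuming z > 0]: now 3*z**2*log(z) + ∫(-3*z) dz.
Step 2. Evaluate the standard form: now 3*z**2*log(z) - 3*z**2/2.
Answer: 3*z**2*log(z) - 3*z**2/2.


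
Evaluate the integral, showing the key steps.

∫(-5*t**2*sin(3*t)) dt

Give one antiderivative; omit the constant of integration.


Step 1. Integrate ∫(-5*t**2*sin(3*t)) dt by parts with u = t**2, dv = (-5*sin(3*t)) dt, so v = 5*cos(3*t)/3: now 5*t**2*cos(3*t)/3 + ∫(-10*t*cos(3*t)/3) dt.
Step 2. Integrate ∫(-10*t*cos(3*t)/3) dt by parts with u = t, dv = (-10*cos(3*t)/3) dt, so v = -10*sin(3*t)/9: now 5*t**2*cos(3*t)/3 - 10*t*sin(3*t)/9 + ∫(10*sin(3*t)/9) dt.
Step 3. Evaluate the standard form: now 5*t**2*cos(3*t)/3 - 10*t*sin(3*t)/9 - 10*cos(3*t)/27.
Answer: 5*t**2*cos(3*t)/3 - 10*t*sin(3*t)/9 - 10*cos(3*t)/27.


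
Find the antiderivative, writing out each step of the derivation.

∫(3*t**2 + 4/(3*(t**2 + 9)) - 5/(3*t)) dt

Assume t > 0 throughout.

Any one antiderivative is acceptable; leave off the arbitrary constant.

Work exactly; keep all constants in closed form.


Step 1. Rewrite: now ∫(-5/(3*t)) dt + ∫(3*t**2) dt + ∫(4/(3*(t**2 + 9))) dt.
Step 2. Evaluate the standard form: now t**3 + ∫(-5/(3*t)) dt + ∫(4/(3*(t**2 + 9))) dt.
Step 3. Evaluate the standard form: now t**3 + 4*atan(t/3)/9 + ∫(-5/(3*t)) dt.
Step 4. Evaluate the standard form [assuming t > 0]: now t**3 - 5*log(t)/3 + 4*atan(t/3)/9.
Answer: t**3 - 5*log(t)/3 + 4*atan(t/3)/9.


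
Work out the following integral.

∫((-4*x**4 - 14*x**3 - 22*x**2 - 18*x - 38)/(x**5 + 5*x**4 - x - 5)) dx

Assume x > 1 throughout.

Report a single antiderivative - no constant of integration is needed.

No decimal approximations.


Answer: -4*log(x - 1) + 2*log(x + 1) - 2*log(x + 5) + 2*atan(x).


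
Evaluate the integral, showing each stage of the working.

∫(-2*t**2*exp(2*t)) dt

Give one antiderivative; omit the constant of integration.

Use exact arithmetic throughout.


Step 1. Integrate ∫(-2*t**2*exp(2*t)) dt by parts with u = t**2, dv = (-2*exp(2*t)) dt, so v = -exp(2*t): now -t**2*exp(2*t) + ∫(2*t*exp(2*t)) dt.
Step 2. Integrate ∫(2*t*exp(2*t)) dt by parts with u = t, dv = (2*exp(2*t)) dt, so v = exp(2*t): now -t**2*exp(2*t) + t*exp(2*t) + ∫(-exp(2*t)) dt.
Step 3. Evaluate the standard form: now -t**2*exp(2*t) + t*exp(2*t) - exp(2*t)/2.
Answer: -t**2*exp(2*t) + t*exp(2*t) - exp(2*t)/2.


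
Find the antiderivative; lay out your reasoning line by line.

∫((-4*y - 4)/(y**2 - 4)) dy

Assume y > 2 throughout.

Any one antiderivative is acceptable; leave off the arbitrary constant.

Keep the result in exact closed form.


Step 1. Decompose ∫((-4*y - 4)/(y**2 - 4)) dy by partial fractions, (-4*y - 4)/(y**2 - 4) = -1/(y + 2) - 3/(y - 2): now ∫(-3/(y - 2)) dy + ∫(-1/(y + 2)) dy.
Step 2. Evaluate the standard form [assuming y > -2]: now -log(y + 2) + ∫(-3/(y - 2)) dy.
Step 3. Evaluate the standard form [assuming y > 2]: now -3*log(y - 2) - log(y + 2).
Answer: -3*log(y - 2) - log(y + 2).


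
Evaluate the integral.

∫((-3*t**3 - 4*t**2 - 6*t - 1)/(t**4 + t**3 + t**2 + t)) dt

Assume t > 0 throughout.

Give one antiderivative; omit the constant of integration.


Answer: -log(t) - 2*log(t + 1) - 3*atan(t).


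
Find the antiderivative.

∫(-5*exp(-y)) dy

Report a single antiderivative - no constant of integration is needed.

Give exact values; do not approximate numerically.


Answer: 5*exp(-y).


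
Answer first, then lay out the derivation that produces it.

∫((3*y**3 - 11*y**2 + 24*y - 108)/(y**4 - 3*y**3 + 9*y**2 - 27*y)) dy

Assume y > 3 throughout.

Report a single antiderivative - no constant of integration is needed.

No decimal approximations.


The answer is 4*log(y) - log(y - 3) + atan(y/3)/3.
Step 1. Decompose ∫((3*y**3 - 11*y**2 + 24*y - 108)/(y**4 - 3*y**3 + 9*y**2 - 27*y)) dy by partial fractions, (3*y**3 - 11*y**2 + 24*y - 108)/(y**4 - 3*y**3 + 9*y**2 - 27*y) = 1/(y**2 + 9) - 1/(y - 3) + 4/y: now ∫(4/y) dy + ∫(-1/(y - 3)) dy + ∫(1/(y**2 + 9)) dy.
Step 2. Evaluate the standard form [assuming y > 3]: now -log(y - 3) + ∫(4/y) dy + ∫(1/(y**2 + 9)) dy.
Step 3. Evaluate the standard form [assuming y > 0]: now 4*log(y) - log(y - 3) + ∫(1/(y**2 + 9)) dy.
Step 4. Evaluate the standard form: now 4*log(y) - log(y - 3) + atan(y/3)/3.
Answer: 4*log(y) - log(y - 3) + atan(y/3)/3.


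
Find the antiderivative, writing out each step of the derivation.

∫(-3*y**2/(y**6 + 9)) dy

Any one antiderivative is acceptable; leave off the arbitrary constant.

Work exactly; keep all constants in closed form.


Step 1. Substitute u = y**3, turning ∫(-3*y**2/(y**6 + 9)) dy into ∫(-1/(u**2 + 9)) du: now ∫(-1/(u**2 + 9)) du.
Step 2. Evaluate the standard form: now -atan(u/3)/3.
Step 3. Substitute back u = y**3: now -atan(y**3/3)/3.
Answer: -atan(y**3/3)/3.


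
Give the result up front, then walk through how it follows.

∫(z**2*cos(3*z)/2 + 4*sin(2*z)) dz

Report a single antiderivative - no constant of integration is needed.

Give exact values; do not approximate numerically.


The answer is z**2*sin(3*z)/6 + z*cos(3*z)/9 - sin(3*z)/27 - 2*cos(2*z).
Step 1. Rewrite: now ∫(z**2*cos(3*z)/2) dz + ∫(4*sin(2*z)) dz.
Step 2. Integrate ∫(z**2*cos(3*z)/2) dz by parts with u = z**2, dv = (cos(3*z)/2) dz, so v = sin(3*z)/6: now z**2*sin(3*z)/6 + ∫(-z*sin(3*z)/3) dz + ∫(4*sin(2*z)) dz.
Step 3. Integrate ∫(-z*sin(3*z)/3) dz by parts with u = z, dv = (-sin(3*z)/3) dz, so v = cos(3*z)/9: now z**2*sin(3*z)/6 + z*cos(3*z)/9 + ∫(4*sin(2*z)) dz + ∫(-cos(3*z)/9) dz.
Step 4. Evaluate the standard form: now z**2*sin(3*z)/6 + z*cos(3*z)/9 - sin(3*z)/27 + ∫(4*sin(2*z)) dz.
Step 5. Evaluate the standard form: now z**2*sin(3*z)/6 + z*cos(3*z)/9 - sin(3*z)/27 - 2*cos(2*z).
Answer: z**2*sin(3*z)/6 + z*cos(3*z)/9 - sin(3*z)/27 - 2*cos(2*z).


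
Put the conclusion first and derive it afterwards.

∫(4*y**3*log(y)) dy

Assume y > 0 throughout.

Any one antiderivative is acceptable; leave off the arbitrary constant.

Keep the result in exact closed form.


The answer is y**4*log(y) - y**4/4.
Step 1. Integrate ∫(4*y**3*log(y)) dy by parts with u = log(y), dv = (4*y**3) dy, so v = y**4 [assuming y > 0]: now y**4*log(y) + ∫(-y**3) dy.
Step 2. Evaluate the standard form: now y**4*log(y) - y**4/4.
Answer: y**4*log(y) - y**4/4.


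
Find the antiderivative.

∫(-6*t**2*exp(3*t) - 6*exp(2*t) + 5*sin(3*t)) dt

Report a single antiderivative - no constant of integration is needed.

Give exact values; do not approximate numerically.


Answer: -2*t**2*exp(3*t) + 4*t*exp(3*t)/3 - 4*exp(3*t)/9 - 3*exp(2*t) - 5*cos(3*t)/3.


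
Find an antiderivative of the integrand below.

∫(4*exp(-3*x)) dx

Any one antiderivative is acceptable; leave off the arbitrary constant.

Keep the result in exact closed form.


Answer: -4*exp(-3*x)/3.


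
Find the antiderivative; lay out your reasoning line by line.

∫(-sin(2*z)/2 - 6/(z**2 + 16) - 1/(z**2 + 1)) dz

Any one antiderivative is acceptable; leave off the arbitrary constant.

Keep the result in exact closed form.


Step 1. Rewrite: now ∫(-1/(z**2 + 1)) dz + ∫(-6/(z**2 + 16)) dz + ∫(-sin(2*z)/2) dz.
Step 2. Evaluate the standard form: now -atan(z) + ∫(-6/(z**2 + 16)) dz + ∫(-sin(2*z)/2) dz.
Step 3. Evaluate the standard form: now -3*atan(z/4)/2 - atan(z) + ∫(-sin(2*z)/2) dz.
Step 4. Evaluate the standard form: now cos(2*z)/4 - 3*atan(z/4)/2 - atan(z).
Answer: cos(2*z)/4 - 3*atan(z/4)/2 - atan(z).


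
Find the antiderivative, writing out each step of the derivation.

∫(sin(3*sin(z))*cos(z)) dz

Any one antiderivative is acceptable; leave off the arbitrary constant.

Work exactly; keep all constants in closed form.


Step 1. Substitute u = sin(z), turning ∫(sin(3*sin(z))*cos(z)) dz into ∫(sin(3*u)) du: now ∫(sin(3*u)) du.
Step 2. Evaluate the standard form: now -cos(3*u)/3.
Step 3. Substitute back u = sin(z): now -cos(3*sin(z))/3.
Answer: -cos(3*sin(z))/3.


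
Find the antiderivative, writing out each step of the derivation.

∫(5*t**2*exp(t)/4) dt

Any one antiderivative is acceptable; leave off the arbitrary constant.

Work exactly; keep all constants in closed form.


Step 1. Integrate ∫(5*t**2*exp(t)/4) dt by parts with u = t**2, dv = (5*exp(t)/4) dt, so v = 5*exp(t)/4: now 5*t**2*exp(t)/4 + ∫(-5*t*exp(t)/2) dt.
Step 2. Integrate ∫(-5*t*exp(t)/2) dt by parts with u = t, dv = (-5*exp(t)/2) dt, so v = -5*exp(t)/2: now 5*t**2*exp(t)/4 - 5*t*exp(t)/2 + ∫(5*exp(t)/2) dt.
Step 3. Evaluate the standard form: now 5*t**2*exp(t)/4 - 5*t*exp(t)/2 + 5*exp(t)/2.
Answer: 5*t**2*exp(t)/4 - 5*t*exp(t)/2 + 5*exp(t)/2.


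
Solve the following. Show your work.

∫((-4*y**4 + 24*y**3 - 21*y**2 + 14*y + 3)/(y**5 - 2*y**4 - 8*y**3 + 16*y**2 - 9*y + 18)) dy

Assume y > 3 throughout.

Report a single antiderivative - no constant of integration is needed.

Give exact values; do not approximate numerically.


Step 1. Decompose ∫((-4*y**4 + 24*y**3 - 21*y**2 + 14*y + 3)/(y**5 - 2*y**4 - 8*y**3 + 16*y**2 - 9*y + 18)) dy by partial fractions, (-4*y**4 + 24*y**3 - 21*y**2 + 14*y + 3)/(y**5 - 2*y**4 - 8*y**3 + 16*y**2 - 9*y + 18) = 1/(y**2 + 1) - 4/(y + 3) - 3/(y - 2) + 3/(y - 3): now ∫(3/(y - 3)) dy + ∫(-3/(y - 2)) dy + ∫(-4/(y + 3)) dy + ∫(1/(y**2 + 1)) dy.
Step 2. Evaluate the standard form [assuming y > -3]: now -4*log(y + 3) + ∫(3/(y - 3)) dy + ∫(-3/(y - 2)) dy + ∫(1/(y**2 + 1)) dy.
Step 3. Evaluate the standard form [assuming y > 2]: now -3*log(y - 2) - 4*log(y + 3) + ∫(3/(y - 3)) dy + ∫(1/(y**2 + 1)) dy.
Step 4. Evaluate the standard form [assuming y > 3]: now 3*log(y - 3) - 3*log(y - 2) - 4*log(y + 3) + ∫(1/(y**2 + 1)) dy.
Step 5. Evaluate the standard form: now 3*log(y - 3) - 3*log(y - 2) - 4*log(y + 3) + atan(y).
Answer: 3*log(y - 3) - 3*log(y - 2) - 4*log(y + 3) + atan(y).


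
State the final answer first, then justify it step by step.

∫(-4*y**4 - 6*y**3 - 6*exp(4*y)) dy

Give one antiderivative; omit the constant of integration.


The answer is -4*y**5/5 - 3*y**4/2 - 3*exp(4*y)/2.
Step 1. Rewrite: now ∫(-6*y**3) dy + ∫(-4*y**4) dy + ∫(-6*exp(4*y)) dy.
Step 2. Evaluate the standard form: now -4*y**5/5 + ∫(-6*y**3) dy + ∫(-6*exp(4*y)) dy.
Step 3. Evaluate the standard form: now -4*y**5/5 - 3*exp(4*y)/2 + ∫(-6*y**3) dy.
Step 4. Evaluate the standard form: now -4*y**5/5 - 3*y**4/2 - 3*exp(4*y)/2.
Answer: -4*y**5/5 - 3*y**4/2 - 3*exp(4*y)/2.


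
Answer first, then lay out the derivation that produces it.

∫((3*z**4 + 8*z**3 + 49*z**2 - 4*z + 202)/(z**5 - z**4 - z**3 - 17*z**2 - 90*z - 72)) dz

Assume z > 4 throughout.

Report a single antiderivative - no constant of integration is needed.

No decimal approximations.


The answer is 3*log(z - 4) - 5*log(z + 1) + 5*log(z + 2) + 4*atan(z/3)/3.
Step 1. Decompose ∫((3*z**4 + 8*z**3 + 49*z**2 - 4*z + 202)/(z**5 - z**4 - z**3 - 17*z**2 - 90*z - 72)) dz by partial fractions, (3*z**4 + 8*z**3 + 49*z**2 - 4*z + 202)/(z**5 - z**4 - z**3 - 17*z**2 - 90*z - 72) = 4/(z**2 + 9) + 5/(z + 2) - 5/(z + 1) + 3/(z - 4): now ∫(3/(z - 4)) dz + ∫(-5/(z + 1)) dz + ∫(5/(z + 2)) dz + ∫(4/(z**2 + 9)) dz.
Step 2. Evaluate the standard form [assuming z > -2]: now 5*log(z + 2) + ∫(3/(z - 4)) dz + ∫(-5/(z + 1)) dz + ∫(4/(z**2 + 9)) dz.
Step 3. Evaluate the standard form [assuming z > -1]: now -5*log(z + 1) + 5*log(z + 2) + ∫(3/(z - 4)) dz + ∫(4/(z**2 + 9)) dz.
Step 4. Evaluate the standard form [assuming z > 4]: now 3*log(z - 4) - 5*log(z + 1) + 5*log(z + 2) + ∫(4/(z**2 + 9)) dz.
Step 5. Evaluate the standard form: now 3*log(z - 4) - 5*log(z + 1) + 5*log(z + 2) + 4*atan(z/3)/3.
Answer: 3*log(z - 4) - 5*log(z + 1) + 5*log(z + 2) + 4*atan(z/3)/3.


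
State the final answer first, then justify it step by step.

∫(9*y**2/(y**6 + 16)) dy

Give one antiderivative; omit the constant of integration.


The answer is 3*atan(y**3/4)/4.
Step 1. Substitute u = y**3, turning ∫(9*y**2/(y**6 + 16)) dy into ∫(3/(u**2 + 16)) du: now ∫(3/(u**2 + 16)) du.
Step 2. Evaluate the standard form: now 3*atan(u/4)/4.
Step 3. Substitute back u = y**3: now 3*atan(y**3/4)/4.
Answer: 3*atan(y**3/4)/4.


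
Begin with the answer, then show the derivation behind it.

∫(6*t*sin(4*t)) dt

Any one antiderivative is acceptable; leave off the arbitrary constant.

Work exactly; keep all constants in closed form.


The answer is -3*t*cos(4*t)/2 + 3*sin(4*t)/8.
Step 1. Integrate ∫(6*t*sin(4*t)) dt by parts with u = t, dv = (6*sin(4*t)) dt, so v = -3*cos(4*t)/2: now -3*t*cos(4*t)/2 + ∫(3*cos(4*t)/2) dt.
Step 2. Evaluate the standard form: now -3*t*cos(4*t)/2 + 3*sin(4*t)/8.
Answer: -3*t*cos(4*t)/2 + 3*sin(4*t)/8.


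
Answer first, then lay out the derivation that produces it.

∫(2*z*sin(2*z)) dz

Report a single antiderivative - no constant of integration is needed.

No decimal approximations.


The answer is -z*cos(2*z) + sin(2*z)/2.
Step 1. Integrate ∫(2*z*sin(2*z)) dz by parts with u = z, dv = (2*sin(2*z)) dz, so v = -cos(2*z): now -z*cos(2*z) + ∫(cos(2*z)) dz.
Step 2. Evaluate the standard form: now -z*cos(2*z) + sin(2*z)/2.
Answer: -z*cos(2*z) + sin(2*z)/2.


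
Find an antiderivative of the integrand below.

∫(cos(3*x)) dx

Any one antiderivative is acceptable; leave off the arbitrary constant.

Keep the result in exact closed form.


Answer: sin(3*x)/3.


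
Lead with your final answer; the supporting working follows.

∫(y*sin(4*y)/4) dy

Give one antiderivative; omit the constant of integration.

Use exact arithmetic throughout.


The answer is -y*cos(4*y)/16 + sin(4*y)/64.
Step 1. Integrate ∫(y*sin(4*y)/4) dy by parts with u = y, dv = (sin(4*y)/4) dy, so v = -cos(4*y)/16: now -y*cos(4*y)/16 + ∫(cos(4*y)/16) dy.
Step 2. Evaluate the standard form: now -y*cos(4*y)/16 + sin(4*y)/64.
Answer: -y*cos(4*y)/16 + sin(4*y)/64.


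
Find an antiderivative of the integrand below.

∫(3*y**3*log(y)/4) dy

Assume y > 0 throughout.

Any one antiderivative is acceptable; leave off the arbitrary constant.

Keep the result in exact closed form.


Answer: 3*y**4*log(y)/16 - 3*y**4/64.


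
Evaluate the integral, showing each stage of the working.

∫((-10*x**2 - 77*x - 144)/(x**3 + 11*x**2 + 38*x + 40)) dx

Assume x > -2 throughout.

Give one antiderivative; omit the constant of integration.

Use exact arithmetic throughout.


Step 1. Decompose ∫((-10*x**2 - 77*x - 144)/(x**3 + 11*x**2 + 38*x + 40)) dx by partial fractions, (-10*x**2 - 77*x - 144)/(x**3 + 11*x**2 + 38*x + 40) = -3/(x + 5) - 2/(x + 4) - 5/(x + 2): now ∫(-5/(x + 2)) dx + ∫(-2/(x + 4)) dx + ∫(-3/(x + 5)) dx.
Step 2. Evaluate the standard form [assuming x > -5]: now -3*log(x + 5) + ∫(-5/(x + 2)) dx + ∫(-2/(x + 4)) dx.
Step 3. Evaluate the standard form [assuming x > -2]: now -5*log(x + 2) - 3*log(x + 5) + ∫(-2/(x + 4)) dx.
Step 4. Evaluate the standard form [assuming x > -4]: now -5*log(x + 2) - 2*log(x + 4) - 3*log(x + 5).
Answer: -5*log(x + 2) - 2*log(x + 4) - 3*log(x + 5).


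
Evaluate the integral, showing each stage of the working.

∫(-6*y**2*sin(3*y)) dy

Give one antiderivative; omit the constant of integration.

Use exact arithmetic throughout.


Step 1. Integrate ∫(-6*y**2*sin(3*y)) dy by parts with u = y**2, dv = (-6*sin(3*y)) dy, so v = 2*cos(3*y): now 2*y**2*cos(3*y) + ∫(-4*y*cos(3*y)) dy.
Step 2. Integrate ∫(-4*y*cos(3*y)) dy by parts with u = y, dv = (-4*cos(3*y)) dy, so v = -4*sin(3*y)/3: now 2*y**2*cos(3*y) - 4*y*sin(3*y)/3 + ∫(4*sin(3*y)/3) dy.
Step 3. Evaluate the standard form: now 2*y**2*cos(3*y) - 4*y*sin(3*y)/3 - 4*cos(3*y)/9.
Answer: 2*y**2*cos(3*y) - 4*y*sin(3*y)/3 - 4*cos(3*y)/9.


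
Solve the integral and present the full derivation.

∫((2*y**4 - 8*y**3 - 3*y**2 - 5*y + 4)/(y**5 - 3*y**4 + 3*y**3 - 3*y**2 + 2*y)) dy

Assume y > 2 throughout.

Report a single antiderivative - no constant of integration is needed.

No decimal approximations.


Step 1. Decompose ∫((2*y**4 - 8*y**3 - 3*y**2 - 5*y + 4)/(y**5 - 3*y**4 + 3*y**3 - 3*y**2 + 2*y)) dy by partial fractions, (2*y**4 - 8*y**3 - 3*y**2 - 5*y + 4)/(y**5 - 3*y**4 + 3*y**3 - 3*y**2 + 2*y) = 3/(y**2 + 1) + 5/(y - 1) - 5/(y - 2) + 2/y: now ∫(2/y) dy + ∫(-5/(y - 2)) dy + ∫(5/(y - 1)) dy + ∫(3/(y**2 + 1)) dy.
Step 2. Evaluate the standard form [assuming y > 1]: now 5*log(y - 1) + ∫(2/y) dy + ∫(-5/(y - 2)) dy + ∫(3/(y**2 + 1)) dy.
Step 3. Evaluate the standard form [assuming y > 0]: now 2*log(y) + 5*log(y - 1) + ∫(-5/(y - 2)) dy + ∫(3/(y**2 + 1)) dy.
Step 4. Evaluate the standard form [assuming y > 2]: now 2*log(y) - 5*log(y - 2) + 5*log(y - 1) + ∫(3/(y**2 + 1)) dy.
Step 5. Evaluate the standard form: now 2*log(y) - 5*log(y - 2) + 5*log(y - 1) + 3*atan(y).
Answer: 2*log(y) - 5*log(y - 2) + 5*log(y - 1) + 3*atan(y).


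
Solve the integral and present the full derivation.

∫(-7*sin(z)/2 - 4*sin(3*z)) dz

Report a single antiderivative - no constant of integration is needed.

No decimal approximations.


Step 1. Rewrite: now ∫(-7*sin(z)/2) dz + ∫(-4*sin(3*z)) dz.
Step 2. Evaluate the standard form: now 4*cos(3*z)/3 + ∫(-7*sin(z)/2) dz.
Step 3. Evaluate the standard form: now 7*cos(z)/2 + 4*cos(3*z)/3.
Answer: 7*cos(z)/2 + 4*cos(3*z)/3.


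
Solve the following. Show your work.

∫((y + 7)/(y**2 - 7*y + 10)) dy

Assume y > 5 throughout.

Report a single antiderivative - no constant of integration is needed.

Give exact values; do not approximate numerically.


Step 1. Decompose ∫((y + 7)/(y**2 - 7*y + 10)) dy by partial fractions, (y + 7)/(y**2 - 7*y + 10) = -3/(y - 2) + 4/(y - 5): now ∫(4/(y - 5)) dy + ∫(-3/(y - 2)) dy.
Step 2. Evaluate the standard form [assuming y > 5]: now 4*log(y - 5) + ∫(-3/(y - 2)) dy.
Step 3. Evaluate the standard form [assuming y > 2]: now 4*log(y - 5) - 3*log(y - 2).
Answer: 4*log(y - 5) - 3*log(y - 2).


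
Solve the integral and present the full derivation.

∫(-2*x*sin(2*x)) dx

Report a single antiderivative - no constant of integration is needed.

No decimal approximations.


Step 1. Integrate ∫(-2*x*sin(2*x)) dx by parts with u = x, dv = (-2*sin(2*x)) dx, so v = cos(2*x): now x*cos(2*x) + ∫(-cos(2*x)) dx.
Step 2. Evaluate the standard form: now x*cos(2*x) - sin(2*x)/2.
Answer: x*cos(2*x) - sin(2*x)/2.


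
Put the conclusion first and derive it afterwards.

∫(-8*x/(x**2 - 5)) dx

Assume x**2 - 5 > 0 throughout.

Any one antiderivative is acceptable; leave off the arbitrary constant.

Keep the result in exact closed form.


The answer is -4*log(x**2 - 5).
Step 1. Substitute u = x**2 - 5, turning ∫(-8*x/(x**2 - 5)) dx into ∫(-4/u) du: now ∫(-4/u) du.
Step 2. Evaluate the standard form [assuming u > 0]: now -4*log(u).
Step 3. Substitute back u = x**2 - 5: now -4*log(x**2 - 5).
Answer: -4*log(x**2 - 5).


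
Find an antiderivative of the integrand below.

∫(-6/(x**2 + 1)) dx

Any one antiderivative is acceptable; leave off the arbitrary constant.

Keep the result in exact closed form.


Answer: -6*atan(x).


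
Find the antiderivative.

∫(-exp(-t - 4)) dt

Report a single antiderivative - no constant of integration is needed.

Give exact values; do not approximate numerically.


Answer: exp(-t - 4).


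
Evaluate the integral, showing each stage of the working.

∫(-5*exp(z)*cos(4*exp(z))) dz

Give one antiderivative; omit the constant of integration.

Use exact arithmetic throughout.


Step 1. Substitute u = exp(z), turning ∫(-5*exp(z)*cos(4*exp(z))) dz into ∫(-5*cos(4*u)) du: now ∫(-5*cos(4*u)) du.
Step 2. Evaluate the standard form: now -5*sin(4*u)/4.
Step 3. Substitute back u = exp(z): now -5*sin(4*exp(z))/4.
Answer: -5*sin(4*exp(z))/4.


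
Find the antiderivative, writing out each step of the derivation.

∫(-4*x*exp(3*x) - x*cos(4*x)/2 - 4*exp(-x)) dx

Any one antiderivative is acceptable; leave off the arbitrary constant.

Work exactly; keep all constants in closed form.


Step 1. Rewrite: now ∫(-4*x*exp(3*x)) dx + ∫(-x*cos(4*x)/2) dx + ∫(-4*exp(-x)) dx.
Step 2. Evaluate the standard form: now ∫(-4*x*exp(3*x)) dx + ∫(-x*cos(4*x)/2) dx + 4*exp(-x).
Step 3. Integrate ∫(-4*x*exp(3*x)) dx by parts with u = x, dv = (-4*exp(3*x)) dx, so v = -4*exp(3*x)/3: now -4*x*exp(3*x)/3 + ∫(-x*cos(4*x)/2) dx + ∫(4*exp(3*x)/3) dx + 4*exp(-x).
Step 4. Evaluate the standard form: now -4*x*exp(3*x)/3 + 4*exp(3*x)/9 + ∫(-x*cos(4*x)/2) dx + 4*exp(-x).
Step 5. Integrate ∫(-x*cos(4*x)/2) dx by parts with u = x, dv = (-cos(4*x)/2) dx, so v = -sin(4*x)/8: now -4*x*exp(3*x)/3 - x*sin(4*x)/8 + 4*exp(3*x)/9 + ∫(sin(4*x)/8) dx + 4*exp(-x).
Step 6. Evaluate the standard form: now -4*x*exp(3*x)/3 - x*sin(4*x)/8 + 4*exp(3*x)/9 - cos(4*x)/32 + 4*exp(-x).
Answer: -4*x*exp(3*x)/3 - x*sin(4*x)/8 + 4*exp(3*x)/9 - cos(4*x)/32 + 4*exp(-x).


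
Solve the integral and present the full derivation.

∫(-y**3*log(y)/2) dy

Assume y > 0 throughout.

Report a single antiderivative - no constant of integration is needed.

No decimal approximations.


Step 1. Integrate ∫(-y**3*log(y)/2) dy by parts with u = log(y), dv = (-y**3/2) dy, so v = -y**4/8 [assuming y > 0]: now -y**4*log(y)/8 + ∫(y**3/8) dy.
Step 2. Evaluate the standard form: now -y**4*log(y)/8 + y**4/32.
Answer: -y**4*log(y)/8 + y**4/32.


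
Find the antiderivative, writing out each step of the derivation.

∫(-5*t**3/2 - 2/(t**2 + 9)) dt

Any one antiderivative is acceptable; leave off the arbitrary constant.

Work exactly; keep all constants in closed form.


Step 1. Rewrite: now ∫(-5*t**3/2) dt + ∫(-2/(t**2 + 9)) dt.
Step 2. Evaluate the standard form: now -2*atan(t/3)/3 + ∫(-5*t**3/2) dt.
Step 3. Evaluate the standard form: now -5*t**4/8 - 2*atan(t/3)/3.
Answer: -5*t**4/8 - 2*atan(t/3)/3.


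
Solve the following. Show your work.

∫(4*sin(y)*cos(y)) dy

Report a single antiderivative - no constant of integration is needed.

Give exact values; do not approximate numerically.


Step 1. Substitute u = sin(y), turning ∫(4*sin(y)*cos(y)) dy into ∫(4*u) du: now ∫(4*u) du.
Step 2. Evaluate the standard form: now 2*u**2.
Step 3. Substitute back u = sin(y): now 2*sin(y)**2.
Answer: 2*sin(y)**2.


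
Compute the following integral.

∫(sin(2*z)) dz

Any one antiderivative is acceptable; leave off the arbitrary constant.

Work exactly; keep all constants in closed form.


Answer: -cos(2*z)/2.


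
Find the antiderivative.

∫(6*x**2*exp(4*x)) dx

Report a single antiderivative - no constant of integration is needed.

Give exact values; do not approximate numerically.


Answer: 3*x**2*exp(4*x)/2 - 3*x*exp(4*x)/4 + 3*exp(4*x)/16.


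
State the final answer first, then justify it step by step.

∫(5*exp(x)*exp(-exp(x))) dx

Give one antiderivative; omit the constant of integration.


The answer is -5*exp(-exp(x)).
Step 1. Substitute u = exp(x), turning ∫(5*exp(x)*exp(-exp(x))) dx into ∫(5*exp(-u)) du: now ∫(5*exp(-u)) du.
Step 2. Evaluate the standard form: now -5*exp(-u).
Step 3. Substitute back u = exp(x): now -5*exp(-exp(x)).
Answer: -5*exp(-exp(x)).


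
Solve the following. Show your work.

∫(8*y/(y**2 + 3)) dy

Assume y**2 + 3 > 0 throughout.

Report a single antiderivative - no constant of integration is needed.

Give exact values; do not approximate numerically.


Step 1. Substitute u = y**2 + 3, turning ∫(8*y/(y**2 + 3)) dy into ∫(4/u) du: now ∫(4/u) du.
Step 2. Evaluate the standard form [assuming u > 0]: now 4*log(u).
Step 3. Substitute back u = y**2 + 3: now 4*log(y**2 + 3).
Answer: 4*log(y**2 + 3).


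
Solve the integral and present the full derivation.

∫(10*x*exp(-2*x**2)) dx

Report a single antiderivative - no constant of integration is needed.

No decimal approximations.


Step 1. Substitute u = x**2, turning ∫(10*x*exp(-2*x**2)) dx into ∫(5*exp(-2*u)) du: now ∫(5*exp(-2*u)) du.
Step 2. Evaluate the standard form: now -5*exp(-2*u)/2.
Step 3. Substitute back u = x**2: now -5*exp(-2*x**2)/2.
Answer: -5*exp(-2*x**2)/2.


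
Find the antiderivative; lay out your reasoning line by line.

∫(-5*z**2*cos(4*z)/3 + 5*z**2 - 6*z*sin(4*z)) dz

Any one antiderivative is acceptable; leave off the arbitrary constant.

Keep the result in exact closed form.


Step 1. Rewrite: now ∫(5*z**2) dz + ∫(-6*z*sin(4*z)) dz + ∫(-5*z**2*cos(4*z)/3) dz.
Step 2. Integrate ∫(-6*z*sin(4*z)) dz by parts with u = z, dv = (-6*sin(4*z)) dz, so v = 3*cos(4*z)/2: now 3*z*cos(4*z)/2 + ∫(5*z**2) dz + ∫(-5*z**2*cos(4*z)/3) dz + ∫(-3*cos(4*z)/2) dz.
Step 3. Evaluate the standard form: now 3*z*cos(4*z)/2 - 3*sin(4*z)/8 + ∫(5*z**2) dz + ∫(-5*z**2*cos(4*z)/3) dz.
Step 4. Evaluate the standard form: now 5*z**3/3 + 3*z*cos(4*z)/2 - 3*sin(4*z)/8 + ∫(-5*z**2*cos(4*z)/3) dz.
Step 5. Integrate ∫(-5*z**2*cos(4*z)/3) dz by parts with u = z**2, dv = (-5*cos(4*z)/3) dz, so v = -5*sin(4*z)/12: now 5*z**3/3 - 5*z**2*sin(4*z)/12 + 3*z*cos(4*z)/2 - 3*sin(4*z)/8 + ∫(5*z*sin(4*z)/6) dz.
Step 6. Integrate ∫(5*z*sin(4*z)/6) dz by parts with u = z, dv = (5*sin(4*z)/6) dz, so v = -5*cos(4*z)/24: now 5*z**3/3 - 5*z**2*sin(4*z)/12 + 31*z*cos(4*z)/24 - 3*sin(4*z)/8 + ∫(5*cos(4*z)/24) dz.
Step 7. Evaluate the standard form: now 5*z**3/3 - 5*z**2*sin(4*z)/12 + 31*z*cos(4*z)/24 - 31*sin(4*z)/96.
Answer: 5*z**3/3 - 5*z**2*sin(4*z)/12 + 31*z*cos(4*z)/24 - 31*sin(4*z)/96.


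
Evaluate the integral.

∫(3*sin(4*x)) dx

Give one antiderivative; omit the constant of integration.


Answer: -3*cos(4*x)/4.


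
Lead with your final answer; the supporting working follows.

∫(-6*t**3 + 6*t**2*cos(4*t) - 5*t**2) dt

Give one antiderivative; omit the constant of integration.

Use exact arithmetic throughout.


The answer is -3*t**4/2 - 5*t**3/3 + 3*t**2*sin(4*t)/2 + 3*t*cos(4*t)/4 - 3*sin(4*t)/16.
Step 1. Rewrite: now ∫(-5*t**2) dt + ∫(-6*t**3) dt + ∫(6*t**2*cos(4*t)) dt.
Step 2. Evaluate the standard form: now -3*t**4/2 + ∫(-5*t**2) dt + ∫(6*t**2*cos(4*t)) dt.
Step 3. Evaluate the standard form: now -3*t**4/2 - 5*t**3/3 + ∫(6*t**2*cos(4*t)) dt.
Step 4. Integrate ∫(6*t**2*cos(4*t)) dt by parts with u = t**2, dv = (6*cos(4*t)) dt, so v = 3*sin(4*t)/2: now -3*t**4/2 - 5*t**3/3 + 3*t**2*sin(4*t)/2 + ∫(-3*t*sin(4*t)) dt.
Step 5. Integrate ∫(-3*t*sin(4*t)) dt by parts with u = t, dv = (-3*sin(4*t)) dt, so v = 3*cos(4*t)/4: now -3*t**4/2 - 5*t**3/3 + 3*t**2*sin(4*t)/2 + 3*t*cos(4*t)/4 + ∫(-3*cos(4*t)/4) dt.
Step 6. Evaluate the standard form: now -3*t**4/2 - 5*t**3/3 + 3*t**2*sin(4*t)/2 + 3*t*cos(4*t)/4 - 3*sin(4*t)/16.
Answer: -3*t**4/2 - 5*t**3/3 + 3*t**2*sin(4*t)/2 + 3*t*cos(4*t)/4 - 3*sin(4*t)/16.


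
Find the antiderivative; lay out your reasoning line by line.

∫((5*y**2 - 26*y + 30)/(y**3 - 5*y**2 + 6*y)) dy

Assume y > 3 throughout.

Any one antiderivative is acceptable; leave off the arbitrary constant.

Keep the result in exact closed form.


Step 1. Decompose ∫((5*y**2 - 26*y + 30)/(y**3 - 5*y**2 + 6*y)) dy by partial fractions, (5*y**2 - 26*y + 30)/(y**3 - 5*y**2 + 6*y) = 1/(y - 2) - 1/(y - 3) + 5/y: now ∫(5/y) dy + ∫(-1/(y - 3)) dy + ∫(1/(y - 2)) dy.
Step 2. Evaluate the standard form [assuming y > 2]: now log(y - 2) + ∫(5/y) dy + ∫(-1/(y - 3)) dy.
Step 3. Evaluate the standard form [assuming y > 3]: now -log(y - 3) + log(y - 2) + ∫(5/y) dy.
Step 4. Evaluate the standard form [assuming y > 0]: now 5*log(y) - log(y - 3) + log(y - 2).
Answer: 5*log(y) - log(y - 3) + log(y - 2).


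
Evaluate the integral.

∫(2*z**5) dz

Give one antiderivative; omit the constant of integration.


Answer: z**6/3.


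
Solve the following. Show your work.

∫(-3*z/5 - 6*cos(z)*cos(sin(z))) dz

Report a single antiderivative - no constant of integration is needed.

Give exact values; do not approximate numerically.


Step 1. Rewrite: now ∫(-3*z/5) dz + ∫(-6*cos(z)*cos(sin(z))) dz.
Step 2. Substitute u = sin(z), turning ∫(-6*cos(z)*cos(sin(z))) dz into ∫(-6*cos(u)) du: now ∫(-3*z/5) dz + ∫(-6*cos(u)) du.
Step 3. Evaluate the standard form: now -6*sin(u) + ∫(-3*z/5) dz.
Step 4. Substitute back u = sin(z): now -6*sin(sin(z)) + ∫(-3*z/5) dz.
Step 5. Evaluate the standard form: now -3*z**2/10 - 6*sin(sin(z)).
Answer: -3*z**2/10 - 6*sin(sin(z)).


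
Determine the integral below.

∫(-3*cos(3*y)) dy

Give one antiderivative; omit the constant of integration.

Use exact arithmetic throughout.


Answer: -sin(3*y).


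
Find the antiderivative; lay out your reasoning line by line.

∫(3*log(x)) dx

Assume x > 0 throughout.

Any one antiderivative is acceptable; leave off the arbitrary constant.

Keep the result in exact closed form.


Step 1. Integrate ∫(3*log(x)) dx by parts with u = log(x), dv = (3) dx, so v = 3*x [assuming x > 0]: now 3*x*log(x) + ∫(-3) dx.
Step 2. Evaluate the standard form: now 3*x*log(x) - 3*x.
Answer: 3*x*log(x) - 3*x.


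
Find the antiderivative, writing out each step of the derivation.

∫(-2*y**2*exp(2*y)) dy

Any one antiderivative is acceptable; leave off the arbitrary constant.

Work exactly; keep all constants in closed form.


Step 1. Integrate ∫(-2*y**2*exp(2*y)) dy by parts with u = y**2, dv = (-2*exp(2*y)) dy, so v = -exp(2*y): now -y**2*exp(2*y) + ∫(2*y*exp(2*y)) dy.
Step 2. Integrate ∫(2*y*exp(2*y)) dy by parts with u = y, dv = (2*exp(2*y)) dy, so v = exp(2*y): now -y**2*exp(2*y) + y*exp(2*y) + ∫(-exp(2*y)) dy.
Step 3. Evaluate the standard form: now -y**2*exp(2*y) + y*exp(2*y) - exp(2*y)/2.
Answer: -y**2*exp(2*y) + y*exp(2*y) - exp(2*y)/2.


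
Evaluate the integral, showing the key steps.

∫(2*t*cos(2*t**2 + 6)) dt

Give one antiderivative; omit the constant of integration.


Step 1. Substitute u = t**2 + 3, turning ∫(2*t*cos(2*t**2 + 6)) dt into ∫(cos(2*u)) du: now ∫(cos(2*u)) du.
Step 2. Evaluate the standard form: now sin(2*u)/2.
Step 3. Substitute back u = t**2 + 3: now sin(2*t**2 + 6)/2.
Answer: sin(2*t**2 + 6)/2.


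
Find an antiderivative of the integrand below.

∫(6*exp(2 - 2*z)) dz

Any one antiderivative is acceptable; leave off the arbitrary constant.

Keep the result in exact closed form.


Answer: -3*exp(2 - 2*z).


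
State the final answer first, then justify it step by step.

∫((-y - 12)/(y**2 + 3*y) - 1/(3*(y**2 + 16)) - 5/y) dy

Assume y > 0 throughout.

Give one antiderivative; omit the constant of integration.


The answer is -9*log(y) + 3*log(y + 3) - atan(y/4)/12.
Step 1. Rewrite: now ∫(-5/y) dy + ∫((-y - 12)/(y**2 + 3*y)) dy + ∫(-1/(3*(y**2 + 16))) dy.
Step 2. Evaluate the standard form: now -atan(y/4)/12 + ∫(-5/y) dy + ∫((-y - 12)/(y**2 + 3*y)) dy.
Step 3. Decompose ∫((-y - 12)/(y**2 + 3*y)) dy by partial fractions, (-y - 12)/(y**2 + 3*y) = 3/(y + 3) - 4/y: now -atan(y/4)/12 + ∫(-5/y) dy + ∫(-4/y) dy + ∫(3/(y + 3)) dy.
Step 4. Evaluate the standard form [assuming y > -3]: now 3*log(y + 3) - atan(y/4)/12 + ∫(-5/y) dy + ∫(-4/y) dy.
Step 5. Evaluate the standard form [assuming y > 0]: now -4*log(y) + 3*log(y + 3) - atan(y/4)/12 + ∫(-5/y) dy.
Step 6. Evaluate the standard form [assuming y > 0]: now -9*log(y) + 3*log(y + 3) - atan(y/4)/12.
Answer: -9*log(y) + 3*log(y + 3) - atan(y/4)/12.


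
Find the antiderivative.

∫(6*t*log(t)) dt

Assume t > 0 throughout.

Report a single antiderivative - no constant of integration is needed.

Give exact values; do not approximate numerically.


Answer: 3*t**2*log(t) - 3*t**2/2.


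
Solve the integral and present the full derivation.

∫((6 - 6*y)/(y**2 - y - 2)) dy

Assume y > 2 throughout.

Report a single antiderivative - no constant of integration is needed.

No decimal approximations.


Step 1. Decompose ∫((6 - 6*y)/(y**2 - y - 2)) dy by partial fractions, (6 - 6*y)/(y**2 - y - 2) = -4/(y + 1) - 2/(y - 2): now ∫(-2/(y - 2)) dy + ∫(-4/(y + 1)) dy.
Step 2. Evaluate the standard form [assuming y > 2]: now -2*log(y - 2) + ∫(-4/(y + 1)) dy.
Step 3. Evaluate the standard form [assuming y > -1]: now -2*log(y - 2) - 4*log(y + 1).
Answer: -2*log(y - 2) - 4*log(y + 1).


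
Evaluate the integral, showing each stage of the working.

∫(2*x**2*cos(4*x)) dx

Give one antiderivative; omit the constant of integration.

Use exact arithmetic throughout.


Step 1. Integrate ∫(2*x**2*cos(4*x)) dx by parts with u = x**2, dv = (2*cos(4*x)) dx, so v = sin(4*x)/2: now x**2*sin(4*x)/2 + ∫(-x*sin(4*x)) dx.
Step 2. Integrate ∫(-x*sin(4*x)) dx by parts with u = x, dv = (-sin(4*x)) dx, so v = cos(4*x)/4: now x**2*sin(4*x)/2 + x*cos(4*x)/4 + ∫(-cos(4*x)/4) dx.
Step 3. Evaluate the standard form: now x**2*sin(4*x)/2 + x*cos(4*x)/4 - sin(4*x)/16.
Answer: x**2*sin(4*x)/2 + x*cos(4*x)/4 - sin(4*x)/16.


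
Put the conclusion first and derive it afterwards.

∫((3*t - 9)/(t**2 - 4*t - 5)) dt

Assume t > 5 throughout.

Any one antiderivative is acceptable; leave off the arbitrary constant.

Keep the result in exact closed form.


The answer is log(t - 5) + 2*log(t + 1).
Step 1. Decompose ∫((3*t - 9)/(t**2 - 4*t - 5)) dt by partial fractions, (3*t - 9)/(t**2 - 4*t - 5) = 2/(t + 1) + 1/(t - 5): now ∫(1/(t - 5)) dt + ∫(2/(t + 1)) dt.
Step 2. Evaluate the standard form [assuming t > -1]: now 2*log(t + 1) + ∫(1/(t - 5)) dt.
Step 3. Evaluate the standard form [assuming t > 5]: now log(t - 5) + 2*log(t + 1).
Answer: log(t - 5) + 2*log(t + 1).


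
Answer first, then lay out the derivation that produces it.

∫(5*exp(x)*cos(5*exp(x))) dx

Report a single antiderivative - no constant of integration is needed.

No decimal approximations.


The answer is sin(5*exp(x)).
Step 1. Substitute u = exp(x), turning ∫(5*exp(x)*cos(5*exp(x))) dx into ∫(5*cos(5*u)) du: now ∫(5*cos(5*u)) du.
Step 2. Evaluate the standard form: now sin(5*u).
Step 3. Substitute back u = exp(x): now sin(5*exp(x)).
Answer: sin(5*exp(x)).
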